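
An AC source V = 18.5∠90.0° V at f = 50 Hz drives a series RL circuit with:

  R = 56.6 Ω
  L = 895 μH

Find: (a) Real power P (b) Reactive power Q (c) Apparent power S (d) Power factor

Step 1 — Angular frequency: ω = 2π·f = 2π·50 = 314.2 rad/s.
Step 2 — Component impedances:
  R: Z = R = 56.6 Ω
  L: Z = jωL = j·314.2·0.000895 = 0 + j0.2812 Ω
Step 3 — Series combination: Z_total = R + L = 56.6 + j0.2812 Ω = 56.6∠0.3° Ω.
Step 4 — Source phasor: V = 18.5∠90.0° V = 0 + j18.5 V.
Step 5 — Current: I = V / Z = 0.001624 + j0.3268 A = 0.3269∠89.7° A.
Step 6 — Complex power: S = V·I* = 6.047 + j0.03004 VA.
Step 7 — Real power: P = Re(S) = 6.047 W.
Step 8 — Reactive power: Q = Im(S) = 0.03004 VAR.
Step 9 — Apparent power: |S| = 6.047 VA.
Step 10 — Power factor: PF = P/|S| = 1 (lagging).

(a) P = 6.047 W  (b) Q = 0.03004 VAR  (c) S = 6.047 VA  (d) PF = 1 (lagging)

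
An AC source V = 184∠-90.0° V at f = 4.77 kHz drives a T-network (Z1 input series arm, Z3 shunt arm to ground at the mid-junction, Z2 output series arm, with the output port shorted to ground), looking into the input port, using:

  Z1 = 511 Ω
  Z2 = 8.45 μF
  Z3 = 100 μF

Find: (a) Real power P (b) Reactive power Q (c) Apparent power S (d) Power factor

Step 1 — Angular frequency: ω = 2π·f = 2π·4770 = 2.997e+04 rad/s.
Step 2 — Component impedances:
  Z1: Z = R = 511 Ω
  Z2: Z = 1/(jωC) = -j/(ω·C) = 0 - j3.949 Ω
  Z3: Z = 1/(jωC) = -j/(ω·C) = 0 - j0.3337 Ω
Step 3 — With the output port shorted to ground, the output series arm Z2 runs from the junction to ground; the shunt arm Z3 also runs from the junction to ground. They appear in parallel: Z3 || Z2 = 0 - j0.3077 Ω.
Step 4 — Series with input arm Z1: Z_in = Z1 + (Z3 || Z2) = 511 - j0.3077 Ω = 511∠-0.0° Ω.
Step 5 — Source phasor: V = 184∠-90.0° V = 0 - j184 V.
Step 6 — Current: I = V / Z = 0.0002168 - j0.3601 A = 0.3601∠-90.0° A.
Step 7 — Complex power: S = V·I* = 66.25 - j0.03989 VA.
Step 8 — Real power: P = Re(S) = 66.25 W.
Step 9 — Reactive power: Q = Im(S) = -0.03989 VAR.
Step 10 — Apparent power: |S| = 66.25 VA.
Step 11 — Power factor: PF = P/|S| = 1 (leading).

(a) P = 66.25 W  (b) Q = -0.03989 VAR  (c) S = 66.25 VA  (d) PF = 1 (leading)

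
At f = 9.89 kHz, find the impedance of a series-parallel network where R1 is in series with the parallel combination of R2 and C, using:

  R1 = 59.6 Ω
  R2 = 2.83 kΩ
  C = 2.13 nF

Step 1 — Angular frequency: ω = 2π·f = 2π·9890 = 6.214e+04 rad/s.
Step 2 — Component impedances:
  R1: Z = R = 59.6 Ω
  R2: Z = R = 2830 Ω
  C: Z = 1/(jωC) = -j/(ω·C) = 0 - j7555 Ω
Step 3 — Parallel branch: R2 || C = 1/(1/R2 + 1/C) = 2482 - j929.6 Ω.
Step 4 — Series with R1: Z_total = R1 + (R2 || C) = 2541 - j929.6 Ω = 2706∠-20.1° Ω.

Z = 2541 - j929.6 Ω = 2706∠-20.1° Ω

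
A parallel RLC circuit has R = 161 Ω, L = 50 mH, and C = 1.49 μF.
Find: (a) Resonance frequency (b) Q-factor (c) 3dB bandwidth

Step 1 — Resonance: ω₀ = 1/√(LC) = 1/√(0.05·1.49e-06) = 3664 rad/s.
Step 2 — f₀ = ω₀/(2π) = 583.1 Hz.
Step 3 — Parallel Q: Q = R/(ω₀L) = 161/(3664·0.05) = 0.8789.
Step 4 — Bandwidth: Δω = ω₀/Q = 4169 rad/s; BW = Δω/(2π) = 663.4 Hz.

(a) f₀ = 583.1 Hz  (b) Q = 0.8789  (c) BW = 663.4 Hz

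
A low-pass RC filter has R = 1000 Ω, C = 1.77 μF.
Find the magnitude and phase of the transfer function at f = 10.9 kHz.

Step 1 — Angular frequency: ω = 2π·1.09e+04 = 6.849e+04 rad/s.
Step 2 — Transfer function: H(jω) = 1/(1 + jωRC).
Step 3 — Denominator: 1 + jωRC = 1 + j·6.849e+04·1000·1.77e-06 = 1 + j121.2.
Step 4 — H = 6.805e-05 - j0.008249.
Step 5 — Magnitude: |H| = 0.008249 (-41.7 dB); phase: φ = -89.5°.

|H| = 0.008249 (-41.7 dB), φ = -89.5°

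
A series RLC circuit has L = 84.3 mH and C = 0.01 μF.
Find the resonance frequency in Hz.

Step 1 — Resonance condition Im(Z)=0 gives ω₀ = 1/√(LC).
Step 2 — ω₀ = 1/√(0.0843·1e-08) = 3.444e+04 rad/s.
Step 3 — f₀ = ω₀/(2π) = 5482 Hz.

f₀ = 5482 Hz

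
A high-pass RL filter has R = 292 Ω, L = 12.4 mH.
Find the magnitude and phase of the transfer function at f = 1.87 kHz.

Step 1 — Angular frequency: ω = 2π·1870 = 1.175e+04 rad/s.
Step 2 — Transfer function: H(jω) = jωL/(R + jωL).
Step 3 — Numerator jωL = j·145.7; denominator R + jωL = 292 + j145.7.
Step 4 — H = 0.1993 + j0.3995.
Step 5 — Magnitude: |H| = 0.4465 (-7.0 dB); phase: φ = 63.5°.

|H| = 0.4465 (-7.0 dB), φ = 63.5°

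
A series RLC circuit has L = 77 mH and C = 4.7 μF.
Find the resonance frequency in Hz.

Step 1 — Resonance condition Im(Z)=0 gives ω₀ = 1/√(LC).
Step 2 — ω₀ = 1/√(0.077·4.7e-06) = 1662 rad/s.
Step 3 — f₀ = ω₀/(2π) = 264.6 Hz.

f₀ = 264.6 Hz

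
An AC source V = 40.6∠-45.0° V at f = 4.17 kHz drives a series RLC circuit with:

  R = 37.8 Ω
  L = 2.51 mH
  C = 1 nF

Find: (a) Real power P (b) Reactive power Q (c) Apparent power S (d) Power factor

Step 1 — Angular frequency: ω = 2π·f = 2π·4170 = 2.62e+04 rad/s.
Step 2 — Component impedances:
  R: Z = R = 37.8 Ω
  L: Z = jωL = j·2.62e+04·0.00251 = 0 + j65.76 Ω
  C: Z = 1/(jωC) = -j/(ω·C) = 0 - j3.817e+04 Ω
Step 3 — Series combination: Z_total = R + L + C = 37.8 - j3.81e+04 Ω = 3.81e+04∠-89.9° Ω.
Step 4 — Source phasor: V = 40.6∠-45.0° V = 28.71 - j28.71 V.
Step 5 — Current: I = V / Z = 0.0007542 + j0.0007527 A = 0.001066∠44.9° A.
Step 6 — Complex power: S = V·I* = 4.292e-05 - j0.04326 VA.
Step 7 — Real power: P = Re(S) = 4.292e-05 W.
Step 8 — Reactive power: Q = Im(S) = -0.04326 VAR.
Step 9 — Apparent power: |S| = 0.04326 VA.
Step 10 — Power factor: PF = P/|S| = 0.0009921 (leading).

(a) P = 4.292e-05 W  (b) Q = -0.04326 VAR  (c) S = 0.04326 VA  (d) PF = 0.0009921 (leading)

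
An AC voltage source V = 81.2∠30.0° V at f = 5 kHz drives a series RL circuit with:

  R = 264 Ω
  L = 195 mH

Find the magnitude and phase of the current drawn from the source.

Step 1 — Angular frequency: ω = 2π·f = 2π·5000 = 3.142e+04 rad/s.
Step 2 — Component impedances:
  R: Z = R = 264 Ω
  L: Z = jωL = j·3.142e+04·0.195 = 0 + j6126 Ω
Step 3 — Series combination: Z_total = R + L = 264 + j6126 Ω = 6132∠87.5° Ω.
Step 4 — Source phasor: V = 81.2∠30.0° V = 70.32 + j40.6 V.
Step 5 — Ohm's law: I = V / Z_total = (70.32 + j40.6) / (264 + j6126) = 0.007109 - j0.01117 A.
Step 6 — Convert to polar: |I| = 0.01324 A, ∠I = -57.5°.

I = 0.01324∠-57.5° A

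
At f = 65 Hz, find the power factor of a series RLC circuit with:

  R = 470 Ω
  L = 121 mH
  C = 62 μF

Step 1 — Angular frequency: ω = 2π·f = 2π·65 = 408.4 rad/s.
Step 2 — Component impedances:
  R: Z = R = 470 Ω
  L: Z = jωL = j·408.4·0.121 = 0 + j49.42 Ω
  C: Z = 1/(jωC) = -j/(ω·C) = 0 - j39.49 Ω
Step 3 — Series combination: Z_total = R + L + C = 470 + j9.925 Ω = 470.1∠1.2° Ω.
Step 4 — Power factor: PF = cos(φ) = Re(Z)/|Z| = 470/470.1 = 0.9998.
Step 5 — Type: Im(Z) = 9.925 ⇒ lagging (phase φ = 1.2°).

PF = 0.9998 (lagging, φ = 1.2°)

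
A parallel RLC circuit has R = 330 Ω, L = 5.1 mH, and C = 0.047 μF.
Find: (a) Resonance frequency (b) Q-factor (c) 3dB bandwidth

Step 1 — Resonance: ω₀ = 1/√(LC) = 1/√(0.0051·4.7e-08) = 6.459e+04 rad/s.
Step 2 — f₀ = ω₀/(2π) = 1.028e+04 Hz.
Step 3 — Parallel Q: Q = R/(ω₀L) = 330/(6.459e+04·0.0051) = 1.002.
Step 4 — Bandwidth: Δω = ω₀/Q = 6.447e+04 rad/s; BW = Δω/(2π) = 1.026e+04 Hz.

(a) f₀ = 1.028e+04 Hz  (b) Q = 1.002  (c) BW = 1.026e+04 Hz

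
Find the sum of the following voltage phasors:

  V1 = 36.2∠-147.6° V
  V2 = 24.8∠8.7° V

Step 1 — Convert each phasor to rectangular form:
  V1 = 36.2·(cos(-147.6°) + j·sin(-147.6°)) = -30.56 - j19.4 V
  V2 = 24.8·(cos(8.7°) + j·sin(8.7°)) = 24.51 + j3.751 V
Step 2 — Sum components: V_total = -6.05 - j15.65 V.
Step 3 — Convert to polar: |V_total| = 16.77 V, ∠V_total = -111.1°.

V_total = 16.77∠-111.1° V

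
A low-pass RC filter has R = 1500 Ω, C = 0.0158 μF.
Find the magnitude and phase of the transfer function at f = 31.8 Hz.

Step 1 — Angular frequency: ω = 2π·31.8 = 199.8 rad/s.
Step 2 — Transfer function: H(jω) = 1/(1 + jωRC).
Step 3 — Denominator: 1 + jωRC = 1 + j·199.8·1500·1.58e-08 = 1 + j0.004735.
Step 4 — H = 1 - j0.004735.
Step 5 — Magnitude: |H| = 1 (-0.0 dB); phase: φ = -0.3°.

|H| = 1 (-0.0 dB), φ = -0.3°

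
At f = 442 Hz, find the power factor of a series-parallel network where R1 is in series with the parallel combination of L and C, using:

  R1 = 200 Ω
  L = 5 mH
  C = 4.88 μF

Step 1 — Angular frequency: ω = 2π·f = 2π·442 = 2777 rad/s.
Step 2 — Component impedances:
  R1: Z = R = 200 Ω
  L: Z = jωL = j·2777·0.005 = 0 + j13.89 Ω
  C: Z = 1/(jωC) = -j/(ω·C) = 0 - j73.79 Ω
Step 3 — Parallel branch: L || C = 1/(1/L + 1/C) = 0 + j17.1 Ω.
Step 4 — Series with R1: Z_total = R1 + (L || C) = 200 + j17.1 Ω = 200.7∠4.9° Ω.
Step 5 — Power factor: PF = cos(φ) = Re(Z)/|Z| = 200/200.73 = 0.9964.
Step 6 — Type: Im(Z) = 17.1 ⇒ lagging (phase φ = 4.9°).

PF = 0.9964 (lagging, φ = 4.9°)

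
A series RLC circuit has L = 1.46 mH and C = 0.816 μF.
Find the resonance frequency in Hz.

Step 1 — Resonance condition Im(Z)=0 gives ω₀ = 1/√(LC).
Step 2 — ω₀ = 1/√(0.00146·8.16e-07) = 2.897e+04 rad/s.
Step 3 — f₀ = ω₀/(2π) = 4611 Hz.

f₀ = 4611 Hz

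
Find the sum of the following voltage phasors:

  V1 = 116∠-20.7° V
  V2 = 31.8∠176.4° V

Step 1 — Convert each phasor to rectangular form:
  V1 = 116·(cos(-20.7°) + j·sin(-20.7°)) = 108.5 - j41 V
  V2 = 31.8·(cos(176.4°) + j·sin(176.4°)) = -31.74 + j1.997 V
Step 2 — Sum components: V_total = 76.77 - j39.01 V.
Step 3 — Convert to polar: |V_total| = 86.11 V, ∠V_total = -26.9°.

V_total = 86.11∠-26.9° V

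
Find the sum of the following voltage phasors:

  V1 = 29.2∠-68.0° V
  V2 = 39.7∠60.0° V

Step 1 — Convert each phasor to rectangular form:
  V1 = 29.2·(cos(-68.0°) + j·sin(-68.0°)) = 10.94 - j27.07 V
  V2 = 39.7·(cos(60.0°) + j·sin(60.0°)) = 19.85 + j34.38 V
Step 2 — Sum components: V_total = 30.79 + j7.307 V.
Step 3 — Convert to polar: |V_total| = 31.64 V, ∠V_total = 13.4°.

V_total = 31.64∠13.4° V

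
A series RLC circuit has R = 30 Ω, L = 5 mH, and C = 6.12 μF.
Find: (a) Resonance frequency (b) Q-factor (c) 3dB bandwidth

Step 1 — Resonance: ω₀ = 1/√(LC) = 1/√(0.005·6.12e-06) = 5717 rad/s.
Step 2 — f₀ = ω₀/(2π) = 909.8 Hz.
Step 3 — Series Q: Q = ω₀L/R = 5717·0.005/30 = 0.9528.
Step 4 — Bandwidth: Δω = ω₀/Q = 6000 rad/s; BW = Δω/(2π) = 954.9 Hz.

(a) f₀ = 909.8 Hz  (b) Q = 0.9528  (c) BW = 954.9 Hz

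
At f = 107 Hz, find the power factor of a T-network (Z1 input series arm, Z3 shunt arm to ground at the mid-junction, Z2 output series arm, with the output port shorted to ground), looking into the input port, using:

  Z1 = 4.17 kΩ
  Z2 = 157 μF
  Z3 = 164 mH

Step 1 — Angular frequency: ω = 2π·f = 2π·107 = 672.3 rad/s.
Step 2 — Component impedances:
  Z1: Z = R = 4170 Ω
  Z2: Z = 1/(jωC) = -j/(ω·C) = 0 - j9.474 Ω
  Z3: Z = jωL = j·672.3·0.164 = 0 + j110.3 Ω
Step 3 — With the output port shorted to ground, the output series arm Z2 runs from the junction to ground; the shunt arm Z3 also runs from the junction to ground. They appear in parallel: Z3 || Z2 = 0 - j10.36 Ω.
Step 4 — Series with input arm Z1: Z_in = Z1 + (Z3 || Z2) = 4170 - j10.36 Ω = 4170∠-0.1° Ω.
Step 5 — Power factor: PF = cos(φ) = Re(Z)/|Z| = 4170/4170 = 1.
Step 6 — Type: Im(Z) = -10.36 ⇒ leading (phase φ = -0.1°).

PF = 1 (leading, φ = -0.1°)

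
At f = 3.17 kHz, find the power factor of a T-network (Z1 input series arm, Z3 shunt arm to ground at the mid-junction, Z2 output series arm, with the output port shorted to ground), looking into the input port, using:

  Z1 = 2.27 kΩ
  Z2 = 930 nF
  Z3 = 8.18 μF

Step 1 — Angular frequency: ω = 2π·f = 2π·3170 = 1.992e+04 rad/s.
Step 2 — Component impedances:
  Z1: Z = R = 2270 Ω
  Z2: Z = 1/(jωC) = -j/(ω·C) = 0 - j53.99 Ω
  Z3: Z = 1/(jωC) = -j/(ω·C) = 0 - j6.138 Ω
Step 3 — With the output port shorted to ground, the output series arm Z2 runs from the junction to ground; the shunt arm Z3 also runs from the junction to ground. They appear in parallel: Z3 || Z2 = 0 - j5.511 Ω.
Step 4 — Series with input arm Z1: Z_in = Z1 + (Z3 || Z2) = 2270 - j5.511 Ω = 2270∠-0.1° Ω.
Step 5 — Power factor: PF = cos(φ) = Re(Z)/|Z| = 2270/2270 = 1.
Step 6 — Type: Im(Z) = -5.511 ⇒ leading (phase φ = -0.1°).

PF = 1 (leading, φ = -0.1°)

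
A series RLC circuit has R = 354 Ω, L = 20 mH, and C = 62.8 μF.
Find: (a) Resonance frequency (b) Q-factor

Step 1 — Resonance condition Im(Z)=0 gives ω₀ = 1/√(LC).
Step 2 — ω₀ = 1/√(0.02·6.28e-05) = 892.3 rad/s.
Step 3 — f₀ = ω₀/(2π) = 142 Hz.
Step 4 — Series Q: Q = ω₀L/R = 892.3·0.02/354 = 0.05041.

(a) f₀ = 142 Hz  (b) Q = 0.05041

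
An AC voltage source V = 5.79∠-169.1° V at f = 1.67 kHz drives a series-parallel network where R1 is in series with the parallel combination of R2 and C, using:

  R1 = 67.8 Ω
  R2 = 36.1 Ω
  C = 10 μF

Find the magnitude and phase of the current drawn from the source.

Step 1 — Angular frequency: ω = 2π·f = 2π·1670 = 1.049e+04 rad/s.
Step 2 — Component impedances:
  R1: Z = R = 67.8 Ω
  R2: Z = R = 36.1 Ω
  C: Z = 1/(jωC) = -j/(ω·C) = 0 - j9.53 Ω
Step 3 — Parallel branch: R2 || C = 1/(1/R2 + 1/C) = 2.352 - j8.909 Ω.
Step 4 — Series with R1: Z_total = R1 + (R2 || C) = 70.15 - j8.909 Ω = 70.72∠-7.2° Ω.
Step 5 — Source phasor: V = 5.79∠-169.1° V = -5.686 - j1.095 V.
Step 6 — Ohm's law: I = V / Z_total = (-5.686 - j1.095) / (70.15 - j8.909) = -0.07781 - j0.02549 A.
Step 7 — Convert to polar: |I| = 0.08188 A, ∠I = -161.9°.

I = 0.08188∠-161.9° A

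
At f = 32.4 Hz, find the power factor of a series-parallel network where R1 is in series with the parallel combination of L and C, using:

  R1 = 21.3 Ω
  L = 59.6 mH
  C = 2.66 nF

Step 1 — Angular frequency: ω = 2π·f = 2π·32.4 = 203.6 rad/s.
Step 2 — Component impedances:
  R1: Z = R = 21.3 Ω
  L: Z = jωL = j·203.6·0.0596 = 0 + j12.13 Ω
  C: Z = 1/(jωC) = -j/(ω·C) = 0 - j1.847e+06 Ω
Step 3 — Parallel branch: L || C = 1/(1/L + 1/C) = 0 + j12.13 Ω.
Step 4 — Series with R1: Z_total = R1 + (L || C) = 21.3 + j12.13 Ω = 24.51∠29.7° Ω.
Step 5 — Power factor: PF = cos(φ) = Re(Z)/|Z| = 21.3/24.513 = 0.8689.
Step 6 — Type: Im(Z) = 12.13 ⇒ lagging (phase φ = 29.7°).

PF = 0.8689 (lagging, φ = 29.7°)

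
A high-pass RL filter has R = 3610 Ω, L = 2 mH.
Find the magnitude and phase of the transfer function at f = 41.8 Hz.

Step 1 — Angular frequency: ω = 2π·41.8 = 262.6 rad/s.
Step 2 — Transfer function: H(jω) = jωL/(R + jωL).
Step 3 — Numerator jωL = j·0.5253; denominator R + jωL = 3610 + j0.5253.
Step 4 — H = 2.117e-08 + j0.0001455.
Step 5 — Magnitude: |H| = 0.0001455 (-76.7 dB); phase: φ = 90.0°.

|H| = 0.0001455 (-76.7 dB), φ = 90.0°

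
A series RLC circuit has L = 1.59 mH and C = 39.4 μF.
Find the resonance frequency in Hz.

Step 1 — Resonance condition Im(Z)=0 gives ω₀ = 1/√(LC).
Step 2 — ω₀ = 1/√(0.00159·3.94e-05) = 3995 rad/s.
Step 3 — f₀ = ω₀/(2π) = 635.9 Hz.

f₀ = 635.9 Hz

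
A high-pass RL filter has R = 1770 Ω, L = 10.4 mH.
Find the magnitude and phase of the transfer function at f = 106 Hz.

Step 1 — Angular frequency: ω = 2π·106 = 666 rad/s.
Step 2 — Transfer function: H(jω) = jωL/(R + jωL).
Step 3 — Numerator jωL = j·6.927; denominator R + jωL = 1770 + j6.927.
Step 4 — H = 1.531e-05 + j0.003913.
Step 5 — Magnitude: |H| = 0.003913 (-48.1 dB); phase: φ = 89.8°.

|H| = 0.003913 (-48.1 dB), φ = 89.8°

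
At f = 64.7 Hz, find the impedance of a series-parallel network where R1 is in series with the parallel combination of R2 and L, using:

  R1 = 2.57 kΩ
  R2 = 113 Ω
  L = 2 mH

Step 1 — Angular frequency: ω = 2π·f = 2π·64.7 = 406.5 rad/s.
Step 2 — Component impedances:
  R1: Z = R = 2570 Ω
  R2: Z = R = 113 Ω
  L: Z = jωL = j·406.5·0.002 = 0 + j0.813 Ω
Step 3 — Parallel branch: R2 || L = 1/(1/R2 + 1/L) = 0.00585 + j0.813 Ω.
Step 4 — Series with R1: Z_total = R1 + (R2 || L) = 2570 + j0.813 Ω = 2570∠0.0° Ω.

Z = 2570 + j0.813 Ω = 2570∠0.0° Ω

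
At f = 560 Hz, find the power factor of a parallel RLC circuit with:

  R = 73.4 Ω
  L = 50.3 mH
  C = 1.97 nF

Step 1 — Angular frequency: ω = 2π·f = 2π·560 = 3519 rad/s.
Step 2 — Component impedances:
  R: Z = R = 73.4 Ω
  L: Z = jωL = j·3519·0.0503 = 0 + j177 Ω
  C: Z = 1/(jωC) = -j/(ω·C) = 0 - j1.443e+05 Ω
Step 3 — Parallel combination: 1/Z_total = 1/R + 1/L + 1/C; Z_total = 62.65 + j25.95 Ω = 67.81∠22.5° Ω.
Step 4 — Power factor: PF = cos(φ) = Re(Z)/|Z| = 62.65/67.81 = 0.9239.
Step 5 — Type: Im(Z) = 25.95 ⇒ lagging (phase φ = 22.5°).

PF = 0.9239 (lagging, φ = 22.5°)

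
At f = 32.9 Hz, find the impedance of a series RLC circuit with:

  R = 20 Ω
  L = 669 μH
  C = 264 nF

Step 1 — Angular frequency: ω = 2π·f = 2π·32.9 = 206.7 rad/s.
Step 2 — Component impedances:
  R: Z = R = 20 Ω
  L: Z = jωL = j·206.7·0.000669 = 0 + j0.1383 Ω
  C: Z = 1/(jωC) = -j/(ω·C) = 0 - j1.832e+04 Ω
Step 3 — Series combination: Z_total = R + L + C = 20 - j1.832e+04 Ω = 1.832e+04∠-89.9° Ω.

Z = 20 - j1.832e+04 Ω = 1.832e+04∠-89.9° Ω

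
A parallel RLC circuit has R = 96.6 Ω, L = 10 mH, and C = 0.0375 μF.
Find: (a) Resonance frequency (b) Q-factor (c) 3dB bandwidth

Step 1 — Resonance: ω₀ = 1/√(LC) = 1/√(0.01·3.75e-08) = 5.164e+04 rad/s.
Step 2 — f₀ = ω₀/(2π) = 8219 Hz.
Step 3 — Parallel Q: Q = R/(ω₀L) = 96.6/(5.164e+04·0.01) = 0.1871.
Step 4 — Bandwidth: Δω = ω₀/Q = 2.761e+05 rad/s; BW = Δω/(2π) = 4.394e+04 Hz.

(a) f₀ = 8219 Hz  (b) Q = 0.1871  (c) BW = 4.394e+04 Hz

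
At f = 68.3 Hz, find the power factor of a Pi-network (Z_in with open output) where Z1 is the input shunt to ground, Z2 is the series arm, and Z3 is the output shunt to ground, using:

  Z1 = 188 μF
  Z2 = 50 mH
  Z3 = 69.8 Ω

Step 1 — Angular frequency: ω = 2π·f = 2π·68.3 = 429.1 rad/s.
Step 2 — Component impedances:
  Z1: Z = 1/(jωC) = -j/(ω·C) = 0 - j12.39 Ω
  Z2: Z = jωL = j·429.1·0.05 = 0 + j21.46 Ω
  Z3: Z = R = 69.8 Ω
Step 3 — With open output, the series arm Z2 and the output shunt Z3 appear in series to ground: Z2 + Z3 = 69.8 + j21.46 Ω.
Step 4 — Parallel with input shunt Z1: Z_in = Z1 || (Z2 + Z3) = 2.165 - j12.68 Ω = 12.86∠-80.3° Ω.
Step 5 — Power factor: PF = cos(φ) = Re(Z)/|Z| = 2.1646/12.859 = 0.1683.
Step 6 — Type: Im(Z) = -12.68 ⇒ leading (phase φ = -80.3°).

PF = 0.1683 (leading, φ = -80.3°)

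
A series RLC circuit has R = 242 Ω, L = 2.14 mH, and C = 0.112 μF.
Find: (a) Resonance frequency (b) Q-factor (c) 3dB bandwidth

Step 1 — Resonance condition Im(Z)=0 gives ω₀ = 1/√(LC).
Step 2 — ω₀ = 1/√(0.00214·1.12e-07) = 6.459e+04 rad/s.
Step 3 — f₀ = ω₀/(2π) = 1.028e+04 Hz.
Step 4 — Series Q: Q = ω₀L/R = 6.459e+04·0.00214/242 = 0.5712.
Step 5 — 3dB bandwidth: Δω = ω₀/Q = 1.131e+05 rad/s; BW = Δω/(2π) = 1.8e+04 Hz.

(a) f₀ = 1.028e+04 Hz  (b) Q = 0.5712  (c) BW = 1.8e+04 Hz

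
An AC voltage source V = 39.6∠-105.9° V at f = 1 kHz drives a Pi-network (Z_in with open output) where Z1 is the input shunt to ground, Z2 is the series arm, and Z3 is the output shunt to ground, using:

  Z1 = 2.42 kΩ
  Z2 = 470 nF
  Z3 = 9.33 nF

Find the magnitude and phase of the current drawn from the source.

Step 1 — Angular frequency: ω = 2π·f = 2π·1000 = 6283 rad/s.
Step 2 — Component impedances:
  Z1: Z = R = 2420 Ω
  Z2: Z = 1/(jωC) = -j/(ω·C) = 0 - j338.6 Ω
  Z3: Z = 1/(jωC) = -j/(ω·C) = 0 - j1.706e+04 Ω
Step 3 — With open output, the series arm Z2 and the output shunt Z3 appear in series to ground: Z2 + Z3 = 0 - j1.74e+04 Ω.
Step 4 — Parallel with input shunt Z1: Z_in = Z1 || (Z2 + Z3) = 2374 - j330.2 Ω = 2397∠-7.9° Ω.
Step 5 — Source phasor: V = 39.6∠-105.9° V = -10.85 - j38.08 V.
Step 6 — Ohm's law: I = V / Z_total = (-10.85 - j38.08) / (2374 - j330.2) = -0.002294 - j0.01636 A.
Step 7 — Convert to polar: |I| = 0.01652 A, ∠I = -98.0°.

I = 0.01652∠-98.0° A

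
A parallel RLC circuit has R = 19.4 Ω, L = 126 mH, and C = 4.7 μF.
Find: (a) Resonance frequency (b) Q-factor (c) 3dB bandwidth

Step 1 — Resonance: ω₀ = 1/√(LC) = 1/√(0.126·4.7e-06) = 1299 rad/s.
Step 2 — f₀ = ω₀/(2π) = 206.8 Hz.
Step 3 — Parallel Q: Q = R/(ω₀L) = 19.4/(1299·0.126) = 0.1185.
Step 4 — Bandwidth: Δω = ω₀/Q = 1.097e+04 rad/s; BW = Δω/(2π) = 1746 Hz.

(a) f₀ = 206.8 Hz  (b) Q = 0.1185  (c) BW = 1746 Hz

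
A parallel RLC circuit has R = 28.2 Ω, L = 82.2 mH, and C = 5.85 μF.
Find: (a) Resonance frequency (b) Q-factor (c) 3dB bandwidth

Step 1 — Resonance: ω₀ = 1/√(LC) = 1/√(0.0822·5.85e-06) = 1442 rad/s.
Step 2 — f₀ = ω₀/(2π) = 229.5 Hz.
Step 3 — Parallel Q: Q = R/(ω₀L) = 28.2/(1442·0.0822) = 0.2379.
Step 4 — Bandwidth: Δω = ω₀/Q = 6062 rad/s; BW = Δω/(2π) = 964.8 Hz.

(a) f₀ = 229.5 Hz  (b) Q = 0.2379  (c) BW = 964.8 Hz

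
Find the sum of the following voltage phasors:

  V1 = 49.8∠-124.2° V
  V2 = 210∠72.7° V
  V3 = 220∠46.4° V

Step 1 — Convert each phasor to rectangular form:
  V1 = 49.8·(cos(-124.2°) + j·sin(-124.2°)) = -27.99 - j41.19 V
  V2 = 210·(cos(72.7°) + j·sin(72.7°)) = 62.45 + j200.5 V
  V3 = 220·(cos(46.4°) + j·sin(46.4°)) = 151.7 + j159.3 V
Step 2 — Sum components: V_total = 186.2 + j318.6 V.
Step 3 — Convert to polar: |V_total| = 369 V, ∠V_total = 59.7°.

V_total = 369∠59.7° V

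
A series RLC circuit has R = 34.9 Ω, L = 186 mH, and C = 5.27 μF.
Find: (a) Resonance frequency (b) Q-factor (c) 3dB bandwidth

Step 1 — Resonance: ω₀ = 1/√(LC) = 1/√(0.186·5.27e-06) = 1010 rad/s.
Step 2 — f₀ = ω₀/(2π) = 160.8 Hz.
Step 3 — Series Q: Q = ω₀L/R = 1010·0.186/34.9 = 5.383.
Step 4 — Bandwidth: Δω = ω₀/Q = 187.6 rad/s; BW = Δω/(2π) = 29.86 Hz.

(a) f₀ = 160.8 Hz  (b) Q = 5.383  (c) BW = 29.86 Hz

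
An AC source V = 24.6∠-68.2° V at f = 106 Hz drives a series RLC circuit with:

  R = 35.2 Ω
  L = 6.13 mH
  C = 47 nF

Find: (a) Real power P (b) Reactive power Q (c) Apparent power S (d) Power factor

Step 1 — Angular frequency: ω = 2π·f = 2π·106 = 666 rad/s.
Step 2 — Component impedances:
  R: Z = R = 35.2 Ω
  L: Z = jωL = j·666·0.00613 = 0 + j4.083 Ω
  C: Z = 1/(jωC) = -j/(ω·C) = 0 - j3.195e+04 Ω
Step 3 — Series combination: Z_total = R + L + C = 35.2 - j3.194e+04 Ω = 3.194e+04∠-89.9° Ω.
Step 4 — Source phasor: V = 24.6∠-68.2° V = 9.136 - j22.84 V.
Step 5 — Current: I = V / Z = 0.0007154 + j0.0002852 A = 0.0007701∠21.7° A.
Step 6 — Complex power: S = V·I* = 2.088e-05 - j0.01895 VA.
Step 7 — Real power: P = Re(S) = 2.088e-05 W.
Step 8 — Reactive power: Q = Im(S) = -0.01895 VAR.
Step 9 — Apparent power: |S| = 0.01895 VA.
Step 10 — Power factor: PF = P/|S| = 0.001102 (leading).

(a) P = 2.088e-05 W  (b) Q = -0.01895 VAR  (c) S = 0.01895 VA  (d) PF = 0.001102 (leading)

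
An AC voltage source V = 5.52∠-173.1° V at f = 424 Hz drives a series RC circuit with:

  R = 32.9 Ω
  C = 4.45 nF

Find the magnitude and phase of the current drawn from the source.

Step 1 — Angular frequency: ω = 2π·f = 2π·424 = 2664 rad/s.
Step 2 — Component impedances:
  R: Z = R = 32.9 Ω
  C: Z = 1/(jωC) = -j/(ω·C) = 0 - j8.435e+04 Ω
Step 3 — Series combination: Z_total = R + C = 32.9 - j8.435e+04 Ω = 8.435e+04∠-90.0° Ω.
Step 4 — Source phasor: V = 5.52∠-173.1° V = -5.48 - j0.6632 V.
Step 5 — Ohm's law: I = V / Z_total = (-5.48 - j0.6632) / (32.9 - j8.435e+04) = 7.836e-06 - j6.497e-05 A.
Step 6 — Convert to polar: |I| = 6.544e-05 A, ∠I = -83.1°.

I = 6.544e-05∠-83.1° A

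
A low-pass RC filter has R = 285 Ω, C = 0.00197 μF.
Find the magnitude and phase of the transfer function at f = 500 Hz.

Step 1 — Angular frequency: ω = 2π·500 = 3142 rad/s.
Step 2 — Transfer function: H(jω) = 1/(1 + jωRC).
Step 3 — Denominator: 1 + jωRC = 1 + j·3142·285·1.97e-09 = 1 + j0.001764.
Step 4 — H = 1 - j0.001764.
Step 5 — Magnitude: |H| = 1 (-0.0 dB); phase: φ = -0.1°.

|H| = 1 (-0.0 dB), φ = -0.1°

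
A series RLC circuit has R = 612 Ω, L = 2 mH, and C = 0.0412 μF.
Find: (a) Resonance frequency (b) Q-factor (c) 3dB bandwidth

Step 1 — Resonance condition Im(Z)=0 gives ω₀ = 1/√(LC).
Step 2 — ω₀ = 1/√(0.002·4.12e-08) = 1.102e+05 rad/s.
Step 3 — f₀ = ω₀/(2π) = 1.753e+04 Hz.
Step 4 — Series Q: Q = ω₀L/R = 1.102e+05·0.002/612 = 0.36.
Step 5 — 3dB bandwidth: Δω = ω₀/Q = 3.06e+05 rad/s; BW = Δω/(2π) = 4.87e+04 Hz.

(a) f₀ = 1.753e+04 Hz  (b) Q = 0.36  (c) BW = 4.87e+04 Hz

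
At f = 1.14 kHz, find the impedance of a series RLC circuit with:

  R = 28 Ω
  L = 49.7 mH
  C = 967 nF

Step 1 — Angular frequency: ω = 2π·f = 2π·1140 = 7163 rad/s.
Step 2 — Component impedances:
  R: Z = R = 28 Ω
  L: Z = jωL = j·7163·0.0497 = 0 + j356 Ω
  C: Z = 1/(jωC) = -j/(ω·C) = 0 - j144.4 Ω
Step 3 — Series combination: Z_total = R + L + C = 28 + j211.6 Ω = 213.5∠82.5° Ω.

Z = 28 + j211.6 Ω = 213.5∠82.5° Ω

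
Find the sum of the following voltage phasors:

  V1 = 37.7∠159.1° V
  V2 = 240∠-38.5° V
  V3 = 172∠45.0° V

Step 1 — Convert each phasor to rectangular form:
  V1 = 37.7·(cos(159.1°) + j·sin(159.1°)) = -35.22 + j13.45 V
  V2 = 240·(cos(-38.5°) + j·sin(-38.5°)) = 187.8 - j149.4 V
  V3 = 172·(cos(45.0°) + j·sin(45.0°)) = 121.6 + j121.6 V
Step 2 — Sum components: V_total = 274.2 - j14.33 V.
Step 3 — Convert to polar: |V_total| = 274.6 V, ∠V_total = -3.0°.

V_total = 274.6∠-3.0° V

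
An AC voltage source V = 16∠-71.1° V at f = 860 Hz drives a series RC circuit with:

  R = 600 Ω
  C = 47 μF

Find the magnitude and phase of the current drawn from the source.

Step 1 — Angular frequency: ω = 2π·f = 2π·860 = 5404 rad/s.
Step 2 — Component impedances:
  R: Z = R = 600 Ω
  C: Z = 1/(jωC) = -j/(ω·C) = 0 - j3.938 Ω
Step 3 — Series combination: Z_total = R + C = 600 - j3.938 Ω = 600∠-0.4° Ω.
Step 4 — Source phasor: V = 16∠-71.1° V = 5.183 - j15.14 V.
Step 5 — Ohm's law: I = V / Z_total = (5.183 - j15.14) / (600 - j3.938) = 0.008803 - j0.02517 A.
Step 6 — Convert to polar: |I| = 0.02667 A, ∠I = -70.7°.

I = 0.02667∠-70.7° A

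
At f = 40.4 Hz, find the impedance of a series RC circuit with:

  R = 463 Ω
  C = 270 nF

Step 1 — Angular frequency: ω = 2π·f = 2π·40.4 = 253.8 rad/s.
Step 2 — Component impedances:
  R: Z = R = 463 Ω
  C: Z = 1/(jωC) = -j/(ω·C) = 0 - j1.459e+04 Ω
Step 3 — Series combination: Z_total = R + C = 463 - j1.459e+04 Ω = 1.46e+04∠-88.2° Ω.

Z = 463 - j1.459e+04 Ω = 1.46e+04∠-88.2° Ω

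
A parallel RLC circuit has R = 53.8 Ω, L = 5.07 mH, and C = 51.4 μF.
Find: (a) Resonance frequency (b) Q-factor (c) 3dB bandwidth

Step 1 — Resonance: ω₀ = 1/√(LC) = 1/√(0.00507·5.14e-05) = 1959 rad/s.
Step 2 — f₀ = ω₀/(2π) = 311.8 Hz.
Step 3 — Parallel Q: Q = R/(ω₀L) = 53.8/(1959·0.00507) = 5.417.
Step 4 — Bandwidth: Δω = ω₀/Q = 361.6 rad/s; BW = Δω/(2π) = 57.55 Hz.

(a) f₀ = 311.8 Hz  (b) Q = 5.417  (c) BW = 57.55 Hz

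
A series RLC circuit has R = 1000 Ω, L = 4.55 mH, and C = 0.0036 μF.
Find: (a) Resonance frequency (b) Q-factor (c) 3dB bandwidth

Step 1 — Resonance: ω₀ = 1/√(LC) = 1/√(0.00455·3.6e-09) = 2.471e+05 rad/s.
Step 2 — f₀ = ω₀/(2π) = 3.932e+04 Hz.
Step 3 — Series Q: Q = ω₀L/R = 2.471e+05·0.00455/1000 = 1.124.
Step 4 — Bandwidth: Δω = ω₀/Q = 2.198e+05 rad/s; BW = Δω/(2π) = 3.498e+04 Hz.

(a) f₀ = 3.932e+04 Hz  (b) Q = 1.124  (c) BW = 3.498e+04 Hz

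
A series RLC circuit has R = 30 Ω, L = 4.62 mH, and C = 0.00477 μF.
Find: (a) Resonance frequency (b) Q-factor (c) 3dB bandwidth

Step 1 — Resonance condition Im(Z)=0 gives ω₀ = 1/√(LC).
Step 2 — ω₀ = 1/√(0.00462·4.77e-09) = 2.13e+05 rad/s.
Step 3 — f₀ = ω₀/(2π) = 3.39e+04 Hz.
Step 4 — Series Q: Q = ω₀L/R = 2.13e+05·0.00462/30 = 32.81.
Step 5 — 3dB bandwidth: Δω = ω₀/Q = 6494 rad/s; BW = Δω/(2π) = 1033 Hz.

(a) f₀ = 3.39e+04 Hz  (b) Q = 32.81  (c) BW = 1033 Hz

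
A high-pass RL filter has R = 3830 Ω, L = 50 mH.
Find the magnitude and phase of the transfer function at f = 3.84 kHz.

Step 1 — Angular frequency: ω = 2π·3840 = 2.413e+04 rad/s.
Step 2 — Transfer function: H(jω) = jωL/(R + jωL).
Step 3 — Numerator jωL = j·1206; denominator R + jωL = 3830 + j1206.
Step 4 — H = 0.09026 + j0.2866.
Step 5 — Magnitude: |H| = 0.3004 (-10.4 dB); phase: φ = 72.5°.

|H| = 0.3004 (-10.4 dB), φ = 72.5°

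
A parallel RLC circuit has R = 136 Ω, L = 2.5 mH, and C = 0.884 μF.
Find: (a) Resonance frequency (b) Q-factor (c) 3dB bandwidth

Step 1 — Resonance: ω₀ = 1/√(LC) = 1/√(0.0025·8.84e-07) = 2.127e+04 rad/s.
Step 2 — f₀ = ω₀/(2π) = 3386 Hz.
Step 3 — Parallel Q: Q = R/(ω₀L) = 136/(2.127e+04·0.0025) = 2.557.
Step 4 — Bandwidth: Δω = ω₀/Q = 8318 rad/s; BW = Δω/(2π) = 1324 Hz.

(a) f₀ = 3386 Hz  (b) Q = 2.557  (c) BW = 1324 Hz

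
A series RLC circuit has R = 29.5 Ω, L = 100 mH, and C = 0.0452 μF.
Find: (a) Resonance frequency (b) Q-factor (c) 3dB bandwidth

Step 1 — Resonance: ω₀ = 1/√(LC) = 1/√(0.1·4.52e-08) = 1.487e+04 rad/s.
Step 2 — f₀ = ω₀/(2π) = 2367 Hz.
Step 3 — Series Q: Q = ω₀L/R = 1.487e+04·0.1/29.5 = 50.42.
Step 4 — Bandwidth: Δω = ω₀/Q = 295 rad/s; BW = Δω/(2π) = 46.95 Hz.

(a) f₀ = 2367 Hz  (b) Q = 50.42  (c) BW = 46.95 Hz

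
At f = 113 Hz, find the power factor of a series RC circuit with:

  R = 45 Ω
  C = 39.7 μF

Step 1 — Angular frequency: ω = 2π·f = 2π·113 = 710 rad/s.
Step 2 — Component impedances:
  R: Z = R = 45 Ω
  C: Z = 1/(jωC) = -j/(ω·C) = 0 - j35.48 Ω
Step 3 — Series combination: Z_total = R + C = 45 - j35.48 Ω = 57.3∠-38.3° Ω.
Step 4 — Power factor: PF = cos(φ) = Re(Z)/|Z| = 45/57.3 = 0.7853.
Step 5 — Type: Im(Z) = -35.48 ⇒ leading (phase φ = -38.3°).

PF = 0.7853 (leading, φ = -38.3°)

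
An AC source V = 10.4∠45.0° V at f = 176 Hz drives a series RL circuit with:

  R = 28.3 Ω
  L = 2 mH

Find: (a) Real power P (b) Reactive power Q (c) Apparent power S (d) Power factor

Step 1 — Angular frequency: ω = 2π·f = 2π·176 = 1106 rad/s.
Step 2 — Component impedances:
  R: Z = R = 28.3 Ω
  L: Z = jωL = j·1106·0.002 = 0 + j2.212 Ω
Step 3 — Series combination: Z_total = R + L = 28.3 + j2.212 Ω = 28.39∠4.5° Ω.
Step 4 — Source phasor: V = 10.4∠45.0° V = 7.354 + j7.354 V.
Step 5 — Current: I = V / Z = 0.2785 + j0.2381 A = 0.3664∠40.5° A.
Step 6 — Complex power: S = V·I* = 3.799 + j0.2969 VA.
Step 7 — Real power: P = Re(S) = 3.799 W.
Step 8 — Reactive power: Q = Im(S) = 0.2969 VAR.
Step 9 — Apparent power: |S| = 3.81 VA.
Step 10 — Power factor: PF = P/|S| = 0.997 (lagging).

(a) P = 3.799 W  (b) Q = 0.2969 VAR  (c) S = 3.81 VA  (d) PF = 0.997 (lagging)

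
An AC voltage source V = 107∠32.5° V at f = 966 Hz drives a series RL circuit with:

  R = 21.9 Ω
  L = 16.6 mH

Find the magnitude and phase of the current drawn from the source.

Step 1 — Angular frequency: ω = 2π·f = 2π·966 = 6070 rad/s.
Step 2 — Component impedances:
  R: Z = R = 21.9 Ω
  L: Z = jωL = j·6070·0.0166 = 0 + j100.8 Ω
Step 3 — Series combination: Z_total = R + L = 21.9 + j100.8 Ω = 103.1∠77.7° Ω.
Step 4 — Source phasor: V = 107∠32.5° V = 90.24 + j57.49 V.
Step 5 — Ohm's law: I = V / Z_total = (90.24 + j57.49) / (21.9 + j100.8) = 0.7308 - j0.7368 A.
Step 6 — Convert to polar: |I| = 1.038 A, ∠I = -45.2°.

I = 1.038∠-45.2° A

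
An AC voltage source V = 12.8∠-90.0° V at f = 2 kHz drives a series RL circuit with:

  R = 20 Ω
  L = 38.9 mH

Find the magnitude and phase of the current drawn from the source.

Step 1 — Angular frequency: ω = 2π·f = 2π·2000 = 1.257e+04 rad/s.
Step 2 — Component impedances:
  R: Z = R = 20 Ω
  L: Z = jωL = j·1.257e+04·0.0389 = 0 + j488.8 Ω
Step 3 — Series combination: Z_total = R + L = 20 + j488.8 Ω = 489.2∠87.7° Ω.
Step 4 — Source phasor: V = 12.8∠-90.0° V = 0 - j12.8 V.
Step 5 — Ohm's law: I = V / Z_total = (0 - j12.8) / (20 + j488.8) = -0.02614 - j0.00107 A.
Step 6 — Convert to polar: |I| = 0.02616 A, ∠I = -177.7°.

I = 0.02616∠-177.7° A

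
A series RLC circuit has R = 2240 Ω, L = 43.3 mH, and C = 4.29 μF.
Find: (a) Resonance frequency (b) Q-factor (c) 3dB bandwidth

Step 1 — Resonance condition Im(Z)=0 gives ω₀ = 1/√(LC).
Step 2 — ω₀ = 1/√(0.0433·4.29e-06) = 2320 rad/s.
Step 3 — f₀ = ω₀/(2π) = 369.3 Hz.
Step 4 — Series Q: Q = ω₀L/R = 2320·0.0433/2240 = 0.04485.
Step 5 — 3dB bandwidth: Δω = ω₀/Q = 5.173e+04 rad/s; BW = Δω/(2π) = 8233 Hz.

(a) f₀ = 369.3 Hz  (b) Q = 0.04485  (c) BW = 8233 Hz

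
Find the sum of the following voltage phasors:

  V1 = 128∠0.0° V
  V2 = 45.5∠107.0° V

Step 1 — Convert each phasor to rectangular form:
  V1 = 128·(cos(0.0°) + j·sin(0.0°)) = 128 V
  V2 = 45.5·(cos(107.0°) + j·sin(107.0°)) = -13.3 + j43.51 V
Step 2 — Sum components: V_total = 114.7 + j43.51 V.
Step 3 — Convert to polar: |V_total| = 122.7 V, ∠V_total = 20.8°.

V_total = 122.7∠20.8° V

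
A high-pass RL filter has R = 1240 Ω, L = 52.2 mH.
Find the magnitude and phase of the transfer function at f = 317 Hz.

Step 1 — Angular frequency: ω = 2π·317 = 1992 rad/s.
Step 2 — Transfer function: H(jω) = jωL/(R + jωL).
Step 3 — Numerator jωL = j·104; denominator R + jωL = 1240 + j104.
Step 4 — H = 0.006981 + j0.08326.
Step 5 — Magnitude: |H| = 0.08355 (-21.6 dB); phase: φ = 85.2°.

|H| = 0.08355 (-21.6 dB), φ = 85.2°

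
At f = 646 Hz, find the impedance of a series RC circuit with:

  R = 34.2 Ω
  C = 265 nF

Step 1 — Angular frequency: ω = 2π·f = 2π·646 = 4059 rad/s.
Step 2 — Component impedances:
  R: Z = R = 34.2 Ω
  C: Z = 1/(jωC) = -j/(ω·C) = 0 - j929.7 Ω
Step 3 — Series combination: Z_total = R + C = 34.2 - j929.7 Ω = 930.3∠-87.9° Ω.

Z = 34.2 - j929.7 Ω = 930.3∠-87.9° Ω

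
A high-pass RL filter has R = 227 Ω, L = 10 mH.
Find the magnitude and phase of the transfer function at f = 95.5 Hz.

Step 1 — Angular frequency: ω = 2π·95.5 = 600 rad/s.
Step 2 — Transfer function: H(jω) = jωL/(R + jωL).
Step 3 — Numerator jωL = j·6; denominator R + jωL = 227 + j6.
Step 4 — H = 0.0006983 + j0.02642.
Step 5 — Magnitude: |H| = 0.02642 (-31.6 dB); phase: φ = 88.5°.

|H| = 0.02642 (-31.6 dB), φ = 88.5°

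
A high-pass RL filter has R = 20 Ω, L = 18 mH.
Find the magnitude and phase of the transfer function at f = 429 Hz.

Step 1 — Angular frequency: ω = 2π·429 = 2695 rad/s.
Step 2 — Transfer function: H(jω) = jωL/(R + jωL).
Step 3 — Numerator jωL = j·48.52; denominator R + jωL = 20 + j48.52.
Step 4 — H = 0.8548 + j0.3523.
Step 5 — Magnitude: |H| = 0.9245 (-0.7 dB); phase: φ = 22.4°.

|H| = 0.9245 (-0.7 dB), φ = 22.4°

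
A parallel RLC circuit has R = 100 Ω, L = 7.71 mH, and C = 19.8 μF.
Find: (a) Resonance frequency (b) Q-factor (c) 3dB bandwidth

Step 1 — Resonance: ω₀ = 1/√(LC) = 1/√(0.00771·1.98e-05) = 2559 rad/s.
Step 2 — f₀ = ω₀/(2π) = 407.3 Hz.
Step 3 — Parallel Q: Q = R/(ω₀L) = 100/(2559·0.00771) = 5.068.
Step 4 — Bandwidth: Δω = ω₀/Q = 505.1 rad/s; BW = Δω/(2π) = 80.38 Hz.

(a) f₀ = 407.3 Hz  (b) Q = 5.068  (c) BW = 80.38 Hz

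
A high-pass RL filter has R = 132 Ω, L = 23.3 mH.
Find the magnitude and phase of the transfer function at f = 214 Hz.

Step 1 — Angular frequency: ω = 2π·214 = 1345 rad/s.
Step 2 — Transfer function: H(jω) = jωL/(R + jωL).
Step 3 — Numerator jωL = j·31.33; denominator R + jωL = 132 + j31.33.
Step 4 — H = 0.05333 + j0.2247.
Step 5 — Magnitude: |H| = 0.2309 (-12.7 dB); phase: φ = 76.6°.

|H| = 0.2309 (-12.7 dB), φ = 76.6°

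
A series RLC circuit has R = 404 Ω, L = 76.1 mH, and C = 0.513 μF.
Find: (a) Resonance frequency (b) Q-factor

Step 1 — Resonance condition Im(Z)=0 gives ω₀ = 1/√(LC).
Step 2 — ω₀ = 1/√(0.0761·5.13e-07) = 5061 rad/s.
Step 3 — f₀ = ω₀/(2π) = 805.5 Hz.
Step 4 — Series Q: Q = ω₀L/R = 5061·0.0761/404 = 0.9533.

(a) f₀ = 805.5 Hz  (b) Q = 0.9533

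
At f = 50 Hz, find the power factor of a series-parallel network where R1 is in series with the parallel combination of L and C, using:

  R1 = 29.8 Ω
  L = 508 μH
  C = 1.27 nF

Step 1 — Angular frequency: ω = 2π·f = 2π·50 = 314.2 rad/s.
Step 2 — Component impedances:
  R1: Z = R = 29.8 Ω
  L: Z = jωL = j·314.2·0.000508 = 0 + j0.1596 Ω
  C: Z = 1/(jωC) = -j/(ω·C) = 0 - j2.506e+06 Ω
Step 3 — Parallel branch: L || C = 1/(1/L + 1/C) = 0 + j0.1596 Ω.
Step 4 — Series with R1: Z_total = R1 + (L || C) = 29.8 + j0.1596 Ω = 29.8∠0.3° Ω.
Step 5 — Power factor: PF = cos(φ) = Re(Z)/|Z| = 29.8/29.8 = 1.
Step 6 — Type: Im(Z) = 0.1596 ⇒ lagging (phase φ = 0.3°).

PF = 1 (lagging, φ = 0.3°)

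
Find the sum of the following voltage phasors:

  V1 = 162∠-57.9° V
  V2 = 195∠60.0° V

Step 1 — Convert each phasor to rectangular form:
  V1 = 162·(cos(-57.9°) + j·sin(-57.9°)) = 86.09 - j137.2 V
  V2 = 195·(cos(60.0°) + j·sin(60.0°)) = 97.5 + j168.9 V
Step 2 — Sum components: V_total = 183.6 + j31.64 V.
Step 3 — Convert to polar: |V_total| = 186.3 V, ∠V_total = 9.8°.

V_total = 186.3∠9.8° V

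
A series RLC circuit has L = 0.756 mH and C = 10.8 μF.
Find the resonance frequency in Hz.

Step 1 — Resonance condition Im(Z)=0 gives ω₀ = 1/√(LC).
Step 2 — ω₀ = 1/√(0.000756·1.08e-05) = 1.107e+04 rad/s.
Step 3 — f₀ = ω₀/(2π) = 1761 Hz.

f₀ = 1761 Hz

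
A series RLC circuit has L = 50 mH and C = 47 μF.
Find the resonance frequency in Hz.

Step 1 — Resonance condition Im(Z)=0 gives ω₀ = 1/√(LC).
Step 2 — ω₀ = 1/√(0.05·4.7e-05) = 652.3 rad/s.
Step 3 — f₀ = ω₀/(2π) = 103.8 Hz.

f₀ = 103.8 Hz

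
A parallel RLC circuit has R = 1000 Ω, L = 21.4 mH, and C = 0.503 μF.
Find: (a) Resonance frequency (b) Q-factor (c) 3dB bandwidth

Step 1 — Resonance: ω₀ = 1/√(LC) = 1/√(0.0214·5.03e-07) = 9638 rad/s.
Step 2 — f₀ = ω₀/(2π) = 1534 Hz.
Step 3 — Parallel Q: Q = R/(ω₀L) = 1000/(9638·0.0214) = 4.848.
Step 4 — Bandwidth: Δω = ω₀/Q = 1988 rad/s; BW = Δω/(2π) = 316.4 Hz.

(a) f₀ = 1534 Hz  (b) Q = 4.848  (c) BW = 316.4 Hz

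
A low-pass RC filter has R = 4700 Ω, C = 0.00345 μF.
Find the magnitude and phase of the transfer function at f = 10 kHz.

Step 1 — Angular frequency: ω = 2π·1e+04 = 6.283e+04 rad/s.
Step 2 — Transfer function: H(jω) = 1/(1 + jωRC).
Step 3 — Denominator: 1 + jωRC = 1 + j·6.283e+04·4700·3.45e-09 = 1 + j1.019.
Step 4 — H = 0.4907 - j0.4999.
Step 5 — Magnitude: |H| = 0.7005 (-3.1 dB); phase: φ = -45.5°.

|H| = 0.7005 (-3.1 dB), φ = -45.5°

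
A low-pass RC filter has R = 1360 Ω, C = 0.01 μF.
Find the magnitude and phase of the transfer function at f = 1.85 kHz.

Step 1 — Angular frequency: ω = 2π·1850 = 1.162e+04 rad/s.
Step 2 — Transfer function: H(jω) = 1/(1 + jωRC).
Step 3 — Denominator: 1 + jωRC = 1 + j·1.162e+04·1360·1e-08 = 1 + j0.1581.
Step 4 — H = 0.9756 - j0.1542.
Step 5 — Magnitude: |H| = 0.9877 (-0.1 dB); phase: φ = -9.0°.

|H| = 0.9877 (-0.1 dB), φ = -9.0°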